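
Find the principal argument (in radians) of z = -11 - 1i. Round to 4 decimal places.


Step 1: z = -11 - 1i
Step 2: arg(z) = atan2(-1, -11)
Step 3: arg(z) = -3.0509

-3.0509


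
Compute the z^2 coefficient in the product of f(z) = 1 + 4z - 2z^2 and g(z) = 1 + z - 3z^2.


Step 1: z^2 term in f*g comes from: (1)*(-3z^2) + (4z)*(z) + (-2z^2)*(1)
Step 2: = -3 + 4 - 2
Step 3: = -1

-1


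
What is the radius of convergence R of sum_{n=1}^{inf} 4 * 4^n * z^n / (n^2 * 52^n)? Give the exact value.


Step 1: General term a_n = 4 * 4^n / (n^2 * 52^n)
Step 2: By the root test, |a_n|^(1/n) = 4^(1/n) * 4 / (n^(2/n) * 52) -> 4/52 as n -> infinity (since 4^(1/n) -> 1 and n^(2/n) -> 1)
Step 3: R = 1/lim|a_n|^(1/n) = 52/4 = 13

13


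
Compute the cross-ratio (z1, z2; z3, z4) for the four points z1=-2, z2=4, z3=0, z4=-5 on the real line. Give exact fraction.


Step 1: (z1-z3)(z2-z4) = (-2) * 9 = -18
Step 2: (z1-z4)(z2-z3) = 3 * 4 = 12
Step 3: Cross-ratio = -18/12 = -3/2

-3/2


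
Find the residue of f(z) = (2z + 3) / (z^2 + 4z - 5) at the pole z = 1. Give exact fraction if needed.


Step 1: Q(z) = z^2 + 4z - 5 = (z - 1)(z + 5)
Step 2: Q'(z) = 2z + 4
Step 3: Q'(1) = 6, P(1) = 5
Step 4: Res = P(1)/Q'(1) = 5/6 = 5/6

5/6


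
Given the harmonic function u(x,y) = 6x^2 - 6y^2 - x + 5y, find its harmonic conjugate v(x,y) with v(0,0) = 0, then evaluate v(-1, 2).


Step 1: v_x = -u_y = 12y - 5
Step 2: v_y = u_x = 12x - 1
Step 3: v = 12xy - 5x - y + C
Step 4: v(0,0) = 0 => C = 0
Step 5: v(-1, 2) = -21

-21


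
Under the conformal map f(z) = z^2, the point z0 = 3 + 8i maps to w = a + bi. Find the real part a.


Step 1: z0 = 3 + 8i
Step 2: z0^2 = 3^2 - 8^2 + 48i
Step 3: real part = 9 - 64 = -55

-55


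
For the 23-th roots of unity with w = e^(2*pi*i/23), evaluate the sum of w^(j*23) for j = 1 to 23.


Step 1: The sum sum_{j=1}^{n} w^(k*j) equals n if n | k, else 0.
Step 2: Here n = 23, k = 23
Step 3: Does n divide k? 23 | 23 -> True
Step 4: Sum = 23

23


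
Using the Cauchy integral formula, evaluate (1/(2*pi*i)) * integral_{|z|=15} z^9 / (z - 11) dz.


Step 1: f(z) = z^9, a = 11 is inside |z| = 15
Step 2: By Cauchy integral formula: (1/(2pi*i)) * integral = f(a)
Step 3: f(11) = 11^9 = 2357947691

2357947691


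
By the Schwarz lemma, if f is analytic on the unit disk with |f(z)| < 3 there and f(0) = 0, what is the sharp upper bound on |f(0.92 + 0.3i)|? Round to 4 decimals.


Step 1: g = f/3 maps D -> D with g(0) = 0, so by the Schwarz lemma |g(z)| <= |z|, i.e. |f(z)| <= 3|z|; this is sharp (f(z) = 3z).
Step 2: |z0|^2 = 0.92^2 + 0.3^2 = 0.9364
Step 3: |z0| = sqrt(0.9364) = 0.967678
Step 4: Best bound = 3 * |z0| = 3 * 0.967678 = 2.903

2.903


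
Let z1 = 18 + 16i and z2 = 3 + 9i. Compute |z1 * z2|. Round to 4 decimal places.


Step 1: |z1| = sqrt(18^2 + 16^2) = sqrt(580)
Step 2: |z2| = sqrt(3^2 + 9^2) = sqrt(90)
Step 3: |z1*z2| = |z1|*|z2| = sqrt(580) * sqrt(90) = sqrt(580 * 90) = sqrt(52200)
Step 4: = 228.4732

228.4732


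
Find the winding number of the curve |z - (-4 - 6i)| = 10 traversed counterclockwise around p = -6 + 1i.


Step 1: Center c = (-4, -6), radius = 10
Step 2: |p - c|^2 = (-2)^2 + 7^2 = 53
Step 3: r^2 = 100
Step 4: |p-c| < r so winding number = 1

1


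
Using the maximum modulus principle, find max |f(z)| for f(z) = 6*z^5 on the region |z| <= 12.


Step 1: On |z| = 12, |f(z)| = 6 * |z|^5 = 6 * 12^5
Step 2: By maximum modulus principle, maximum is on boundary.
Step 3: Maximum = 6 * 248832 = 1492992

1492992


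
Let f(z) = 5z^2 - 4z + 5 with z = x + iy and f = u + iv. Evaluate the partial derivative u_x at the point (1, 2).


Step 1: f(z) = 5(x+iy)^2 - 4(x+iy) + 5
Step 2: u = 5(x^2 - y^2) - 4x + 5
Step 3: u_x = 10x - 4
Step 4: At (1, 2): u_x = 10 - 4 = 6

6


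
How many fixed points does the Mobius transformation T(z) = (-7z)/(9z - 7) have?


Step 1: Fixed points satisfy T(z) = z
Step 2: 9z^2 = 0
Step 3: Discriminant = 0^2 - 4*9*0 = 0
Step 4: Number of fixed points = 1

1


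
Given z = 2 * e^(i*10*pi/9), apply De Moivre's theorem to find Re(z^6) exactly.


Step 1: By De Moivre's theorem, z^6 = 2^6 * e^(i*6*10*pi/9) = 64 * (cos(20*pi/3) + i*sin(20*pi/3))
Step 2: |z|^6 = 2^6 = 64
Step 3: Reduce the angle mod 2*pi: 20*pi/3 - 6*pi = 2*pi/3
Step 4: cos(2*pi/3) = -1/2
Step 5: Re(z^6) = 64 * (-1/2) = -32

-32


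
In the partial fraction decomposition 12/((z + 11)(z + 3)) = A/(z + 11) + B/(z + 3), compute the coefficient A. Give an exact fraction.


Step 1: Multiply both sides by (z + 11) and set z = -11
Step 2: A = 12 / (-11 + 3)
Step 3: A = 12 / (-8)
Step 4: A = -3/2

-3/2


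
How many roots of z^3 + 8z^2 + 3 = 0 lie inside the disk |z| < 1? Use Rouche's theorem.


Step 1: On |z| = 1 the three terms have sizes |z^3| = 1^3 = 1, |8z^2| = 8*1^2 = 8, |3| = 3
Step 2: The dominant term is g(z) = 8z^2; let h(z) = z^3 + 3 so f = g + h
Step 3: On |z| = 1: |g| = 8 and |h| <= 1 + 3 = 4
Step 4: Since 8 > 4, |h| < |g| on |z| = 1, so by Rouche f has the same number of zeros as g inside |z| < 1
Step 5: g(z) = 8z^2 has 2 zeros (at the origin, multiplicity 2) inside |z| < 1. Answer = 2

2


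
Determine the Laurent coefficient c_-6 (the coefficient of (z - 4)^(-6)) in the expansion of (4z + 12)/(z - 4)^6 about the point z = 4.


Step 1: Write the numerator in powers of (z - 4): 4z + 12 = 4(z - 4) + (4*4 + 12) = 4(z - 4) + 28
Step 2: Divide by (z - 4)^6: f(z) = 28(z - 4)^(-6) + 4(z - 4)^(-5)
Step 3: This finite sum is the Laurent series of f about z = 4.
Step 4: Coefficient of (z - 4)^(-6) = 4*4 + 12 = 28

28


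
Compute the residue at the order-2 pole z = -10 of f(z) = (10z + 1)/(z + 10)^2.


Step 1: Pole of order 2 at z = -10
Step 2: Res = lim d/dz [(z + 10)^2 * f(z)] as z -> -10
Step 3: (z + 10)^2 * f(z) = 10z + 1
Step 4: d/dz[10z + 1] = 10

10


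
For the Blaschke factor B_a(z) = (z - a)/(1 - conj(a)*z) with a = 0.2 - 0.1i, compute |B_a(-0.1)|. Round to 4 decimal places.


Step 1: Numerator z0 - a = -0.1 - (0.2 - 0.1i) = -0.3 + 0.1i
Step 2: Denominator 1 - conj(a)*z0 = 1 - (0.2 + 0.1i)*(-0.1) = 1.02 + 0.01i
Step 3: |z0 - a|^2 = (-0.3)^2 + 0.1^2 = 0.1; |1 - conj(a)*z0|^2 = 1.02^2 + 0.01^2 = 1.0405
Step 4: |B_a(-0.1)| = sqrt(0.1 / 1.0405) = sqrt(0.096108)
Step 5: = 0.31

0.31


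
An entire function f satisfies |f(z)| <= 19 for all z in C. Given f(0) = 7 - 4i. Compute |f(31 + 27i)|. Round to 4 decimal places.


Step 1: By Liouville's theorem, a bounded entire function is constant.
Step 2: f(z) = f(0) = 7 - 4i for all z.
Step 3: |f(w)| = |7 - 4i| = sqrt(49 + 16)
Step 4: = 8.0623

8.0623


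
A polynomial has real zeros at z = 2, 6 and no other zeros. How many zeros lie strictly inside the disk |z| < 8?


Step 1: Check each root:
  z = 2: |2| = 2 < 8
  z = 6: |6| = 6 < 8
Step 2: Count = 2

2


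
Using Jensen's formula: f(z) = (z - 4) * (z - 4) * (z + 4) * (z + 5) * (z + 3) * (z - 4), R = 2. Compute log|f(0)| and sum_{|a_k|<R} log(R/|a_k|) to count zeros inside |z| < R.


Jensen's formula: (1/2pi)*integral log|f(Re^it)|dt = log|f(0)| + sum_{|a_k|<R} log(R/|a_k|)
Step 1: f(0) = (-4) * (-4) * 4 * 5 * 3 * (-4) = -3840
Step 2: log|f(0)| = log|4| + log|4| + log|-4| + log|-5| + log|-3| + log|4| = 8.2532
Step 3: Zeros inside |z| < 2: none
Step 4: Jensen sum = (empty sum) = 0
Step 5: n(R) = number of terms in the Jensen sum = count of zeros inside |z| < 2 = 0

0


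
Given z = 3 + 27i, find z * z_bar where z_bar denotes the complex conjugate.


Step 1: conj(z) = 3 - 27i
Step 2: z * conj(z) = 3^2 + 27^2
Step 3: = 9 + 729 = 738

738


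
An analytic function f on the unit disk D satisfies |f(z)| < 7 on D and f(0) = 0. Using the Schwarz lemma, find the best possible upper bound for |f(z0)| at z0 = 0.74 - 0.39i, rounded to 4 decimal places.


Step 1: g = f/7 maps D -> D with g(0) = 0, so by the Schwarz lemma |g(z)| <= |z|, i.e. |f(z)| <= 7|z|; this is sharp (f(z) = 7z).
Step 2: |z0|^2 = 0.74^2 + (-0.39)^2 = 0.6997
Step 3: |z0| = sqrt(0.6997) = 0.836481
Step 4: Best bound = 7 * |z0| = 7 * 0.836481 = 5.8554

5.8554


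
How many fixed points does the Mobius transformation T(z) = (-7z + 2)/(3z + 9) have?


Step 1: Fixed points satisfy T(z) = z
Step 2: 3z^2 + 16z - 2 = 0
Step 3: Discriminant = 16^2 - 4*3*(-2) = 280
Step 4: Number of fixed points = 2

2


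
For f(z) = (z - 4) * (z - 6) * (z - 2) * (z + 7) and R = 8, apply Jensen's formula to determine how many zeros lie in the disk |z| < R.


Jensen's formula: (1/2pi)*integral log|f(Re^it)|dt = log|f(0)| + sum_{|a_k|<R} log(R/|a_k|)
Step 1: f(0) = (-4) * (-6) * (-2) * 7 = -336
Step 2: log|f(0)| = log|4| + log|6| + log|2| + log|-7| = 5.8171
Step 3: Zeros inside |z| < 8: 4, 6, 2, -7
Step 4: Jensen sum = log(8/4) + log(8/6) + log(8/2) + log(8/7) = 2.5007
Step 5: n(R) = number of terms in the Jensen sum = count of zeros inside |z| < 8 = 4

4


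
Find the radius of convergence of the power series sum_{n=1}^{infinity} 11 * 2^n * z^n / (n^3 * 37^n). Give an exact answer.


Step 1: General term a_n = 11 * 2^n / (n^3 * 37^n)
Step 2: By the root test, |a_n|^(1/n) = 11^(1/n) * 2 / (n^(3/n) * 37) -> 2/37 as n -> infinity (since 11^(1/n) -> 1 and n^(3/n) -> 1)
Step 3: R = 1/lim|a_n|^(1/n) = 37/2

37/2


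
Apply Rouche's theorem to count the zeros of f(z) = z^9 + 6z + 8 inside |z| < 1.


Step 1: On |z| = 1 the three terms have sizes |z^9| = 1^9 = 1, |6z| = 6*1 = 6, |8| = 8
Step 2: The dominant term is g(z) = 8; let h(z) = z^9 + 6z so f = g + h
Step 3: On |z| = 1: |g| = 8 and |h| <= 1 + 6 = 7
Step 4: Since 8 > 7, |h| < |g| on |z| = 1, so by Rouche f has the same number of zeros as g inside |z| < 1
Step 5: g(z) = 8 is a nonzero constant with no zeros inside |z| < 1. Answer = 0

0


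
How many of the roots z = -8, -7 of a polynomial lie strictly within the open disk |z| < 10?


Step 1: Check each root:
  z = -8: |-8| = 8 < 10
  z = -7: |-7| = 7 < 10
Step 2: Count = 2

2


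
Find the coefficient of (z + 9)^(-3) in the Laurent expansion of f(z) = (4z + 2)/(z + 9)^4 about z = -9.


Step 1: Write the numerator in powers of (z + 9): 4z + 2 = 4(z + 9) + (4*(-9) + 2) = 4(z + 9) - 34
Step 2: Divide by (z + 9)^4: f(z) = -34(z + 9)^(-4) + 4(z + 9)^(-3)
Step 3: This finite sum is the Laurent series of f about z = -9.
Step 4: Coefficient of (z + 9)^(-3) = coefficient of (z + 9) in the re-centred numerator = 4

4


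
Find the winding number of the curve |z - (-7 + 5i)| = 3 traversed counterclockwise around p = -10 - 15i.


Step 1: Center c = (-7, 5), radius = 3
Step 2: |p - c|^2 = (-3)^2 + (-20)^2 = 409
Step 3: r^2 = 9
Step 4: |p-c| > r so winding number = 0

0


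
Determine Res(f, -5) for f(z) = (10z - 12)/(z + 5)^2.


Step 1: Pole of order 2 at z = -5
Step 2: Res = lim d/dz [(z + 5)^2 * f(z)] as z -> -5
Step 3: (z + 5)^2 * f(z) = 10z - 12
Step 4: d/dz[10z - 12] = 10

10


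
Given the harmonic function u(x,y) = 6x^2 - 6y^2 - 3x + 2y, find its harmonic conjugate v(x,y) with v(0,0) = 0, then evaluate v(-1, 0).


Step 1: v_x = -u_y = 12y - 2
Step 2: v_y = u_x = 12x - 3
Step 3: v = 12xy - 2x - 3y + C
Step 4: v(0,0) = 0 => C = 0
Step 5: v(-1, 0) = 2

2


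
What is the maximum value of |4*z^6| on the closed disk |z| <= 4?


Step 1: On |z| = 4, |f(z)| = 4 * |z|^6 = 4 * 4^6
Step 2: By maximum modulus principle, maximum is on boundary.
Step 3: Maximum = 4 * 4096 = 16384

16384


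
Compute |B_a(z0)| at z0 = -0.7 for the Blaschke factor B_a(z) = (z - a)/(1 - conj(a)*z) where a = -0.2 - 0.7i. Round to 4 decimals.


Step 1: Numerator z0 - a = -0.7 - (-0.2 - 0.7i) = -0.5 + 0.7i
Step 2: Denominator 1 - conj(a)*z0 = 1 - (-0.2 + 0.7i)*(-0.7) = 0.86 + 0.49i
Step 3: |z0 - a|^2 = (-0.5)^2 + 0.7^2 = 0.74; |1 - conj(a)*z0|^2 = 0.86^2 + 0.49^2 = 0.9797
Step 4: |B_a(-0.7)| = sqrt(0.74 / 0.9797) = sqrt(0.755333)
Step 5: = 0.8691

0.8691


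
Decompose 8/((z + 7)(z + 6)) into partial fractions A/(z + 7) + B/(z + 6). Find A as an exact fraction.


Step 1: Multiply both sides by (z + 7) and set z = -7
Step 2: A = 8 / (-7 + 6)
Step 3: A = 8 / (-1)
Step 4: A = -8

-8


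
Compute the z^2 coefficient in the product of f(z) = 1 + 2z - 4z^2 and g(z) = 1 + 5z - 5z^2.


Step 1: z^2 term in f*g comes from: (1)*(-5z^2) + (2z)*(5z) + (-4z^2)*(1)
Step 2: = -5 + 10 - 4
Step 3: = 1

1


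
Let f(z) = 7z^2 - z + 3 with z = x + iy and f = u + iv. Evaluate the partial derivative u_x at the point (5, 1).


Step 1: f(z) = 7(x+iy)^2 - (x+iy) + 3
Step 2: u = 7(x^2 - y^2) - x + 3
Step 3: u_x = 14x - 1
Step 4: At (5, 1): u_x = 70 - 1 = 69

69


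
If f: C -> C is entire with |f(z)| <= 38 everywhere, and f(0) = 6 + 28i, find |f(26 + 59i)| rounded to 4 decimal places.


Step 1: By Liouville's theorem, a bounded entire function is constant.
Step 2: f(z) = f(0) = 6 + 28i for all z.
Step 3: |f(w)| = |6 + 28i| = sqrt(36 + 784)
Step 4: = 28.6356

28.6356


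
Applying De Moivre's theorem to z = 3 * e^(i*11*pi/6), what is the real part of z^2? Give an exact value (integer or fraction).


Step 1: By De Moivre's theorem, z^2 = 3^2 * e^(i*2*11*pi/6) = 9 * (cos(11*pi/3) + i*sin(11*pi/3))
Step 2: |z|^2 = 3^2 = 9
Step 3: Reduce the angle mod 2*pi: 11*pi/3 - 2*pi = 5*pi/3
Step 4: cos(5*pi/3) = 1/2
Step 5: Re(z^2) = 9 * 1/2 = 9/2

9/2


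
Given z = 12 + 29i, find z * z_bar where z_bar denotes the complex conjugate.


Step 1: conj(z) = 12 - 29i
Step 2: z * conj(z) = 12^2 + 29^2
Step 3: = 144 + 841 = 985

985


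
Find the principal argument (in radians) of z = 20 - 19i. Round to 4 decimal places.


Step 1: z = 20 - 19i
Step 2: arg(z) = atan2(-19, 20)
Step 3: arg(z) = -0.7598

-0.7598


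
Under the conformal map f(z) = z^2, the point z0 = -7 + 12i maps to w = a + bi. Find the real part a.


Step 1: z0 = -7 + 12i
Step 2: z0^2 = (-7)^2 - 12^2 - 168i
Step 3: real part = 49 - 144 = -95

-95


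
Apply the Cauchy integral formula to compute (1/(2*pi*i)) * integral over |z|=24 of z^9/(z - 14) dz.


Step 1: f(z) = z^9, a = 14 is inside |z| = 24
Step 2: By Cauchy integral formula: (1/(2pi*i)) * integral = f(a)
Step 3: f(14) = 14^9 = 20661046784

20661046784


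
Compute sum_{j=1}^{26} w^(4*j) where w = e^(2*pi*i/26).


Step 1: The sum sum_{j=1}^{n} w^(k*j) equals n if n | k, else 0.
Step 2: Here n = 26, k = 4
Step 3: Does n divide k? 26 | 4 -> False
Step 4: Sum = 0

0


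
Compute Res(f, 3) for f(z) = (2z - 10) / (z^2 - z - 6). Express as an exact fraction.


Step 1: Q(z) = z^2 - z - 6 = (z - 3)(z + 2)
Step 2: Q'(z) = 2z - 1
Step 3: Q'(3) = 5, P(3) = -4
Step 4: Res = P(3)/Q'(3) = -4/5 = -4/5

-4/5


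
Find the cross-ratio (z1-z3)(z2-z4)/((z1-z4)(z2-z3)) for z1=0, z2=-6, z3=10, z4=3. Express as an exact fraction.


Step 1: (z1-z3)(z2-z4) = (-10) * (-9) = 90
Step 2: (z1-z4)(z2-z3) = (-3) * (-16) = 48
Step 3: Cross-ratio = 90/48 = 15/8

15/8


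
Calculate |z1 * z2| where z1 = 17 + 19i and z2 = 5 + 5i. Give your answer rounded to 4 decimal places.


Step 1: |z1| = sqrt(17^2 + 19^2) = sqrt(650)
Step 2: |z2| = sqrt(5^2 + 5^2) = sqrt(50)
Step 3: |z1*z2| = |z1|*|z2| = sqrt(650) * sqrt(50) = sqrt(650 * 50) = sqrt(32500)
Step 4: = 180.2776

180.2776


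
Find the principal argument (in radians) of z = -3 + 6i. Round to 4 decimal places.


Step 1: z = -3 + 6i
Step 2: arg(z) = atan2(6, -3)
Step 3: arg(z) = 2.0344

2.0344


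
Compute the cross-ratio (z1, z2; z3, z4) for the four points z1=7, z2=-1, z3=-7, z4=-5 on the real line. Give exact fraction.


Step 1: (z1-z3)(z2-z4) = 14 * 4 = 56
Step 2: (z1-z4)(z2-z3) = 12 * 6 = 72
Step 3: Cross-ratio = 56/72 = 7/9

7/9


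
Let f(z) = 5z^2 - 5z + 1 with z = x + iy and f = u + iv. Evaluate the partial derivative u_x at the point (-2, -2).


Step 1: f(z) = 5(x+iy)^2 - 5(x+iy) + 1
Step 2: u = 5(x^2 - y^2) - 5x + 1
Step 3: u_x = 10x - 5
Step 4: At (-2, -2): u_x = -20 - 5 = -25

-25


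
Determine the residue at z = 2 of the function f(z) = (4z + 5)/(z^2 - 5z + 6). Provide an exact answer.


Step 1: Q(z) = z^2 - 5z + 6 = (z - 2)(z - 3)
Step 2: Q'(z) = 2z - 5
Step 3: Q'(2) = -1, P(2) = 13
Step 4: Res = P(2)/Q'(2) = 13/(-1) = -13

-13


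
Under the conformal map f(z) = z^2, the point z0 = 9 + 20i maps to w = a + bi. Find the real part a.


Step 1: z0 = 9 + 20i
Step 2: z0^2 = 9^2 - 20^2 + 360i
Step 3: real part = 81 - 400 = -319

-319


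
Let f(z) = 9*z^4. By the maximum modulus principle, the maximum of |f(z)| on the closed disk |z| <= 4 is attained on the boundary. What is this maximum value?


Step 1: On |z| = 4, |f(z)| = 9 * |z|^4 = 9 * 4^4
Step 2: By maximum modulus principle, maximum is on boundary.
Step 3: Maximum = 9 * 256 = 2304

2304


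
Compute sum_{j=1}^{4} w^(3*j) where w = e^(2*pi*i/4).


Step 1: The sum sum_{j=1}^{n} w^(k*j) equals n if n | k, else 0.
Step 2: Here n = 4, k = 3
Step 3: Does n divide k? 4 | 3 -> False
Step 4: Sum = 0

0


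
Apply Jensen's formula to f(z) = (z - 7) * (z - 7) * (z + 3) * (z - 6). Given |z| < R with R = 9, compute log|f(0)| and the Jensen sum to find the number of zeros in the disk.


Jensen's formula: (1/2pi)*integral log|f(Re^it)|dt = log|f(0)| + sum_{|a_k|<R} log(R/|a_k|)
Step 1: f(0) = (-7) * (-7) * 3 * (-6) = -882
Step 2: log|f(0)| = log|7| + log|7| + log|-3| + log|6| = 6.7822
Step 3: Zeros inside |z| < 9: 7, 7, -3, 6
Step 4: Jensen sum = log(9/7) + log(9/7) + log(9/3) + log(9/6) = 2.0067
Step 5: n(R) = number of terms in the Jensen sum = count of zeros inside |z| < 9 = 4

4


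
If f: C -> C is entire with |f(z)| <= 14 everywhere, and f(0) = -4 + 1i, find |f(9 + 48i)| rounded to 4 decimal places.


Step 1: By Liouville's theorem, a bounded entire function is constant.
Step 2: f(z) = f(0) = -4 + 1i for all z.
Step 3: |f(w)| = |-4 + 1i| = sqrt(16 + 1)
Step 4: = 4.1231

4.1231


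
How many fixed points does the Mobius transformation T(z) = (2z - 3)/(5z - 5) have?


Step 1: Fixed points satisfy T(z) = z
Step 2: 5z^2 - 7z + 3 = 0
Step 3: Discriminant = (-7)^2 - 4*5*3 = -11
Step 4: Number of fixed points = 2

2


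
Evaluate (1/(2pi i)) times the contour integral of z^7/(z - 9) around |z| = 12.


Step 1: f(z) = z^7, a = 9 is inside |z| = 12
Step 2: By Cauchy integral formula: (1/(2pi*i)) * integral = f(a)
Step 3: f(9) = 9^7 = 4782969

4782969


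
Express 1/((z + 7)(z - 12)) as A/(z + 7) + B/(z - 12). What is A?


Step 1: Multiply both sides by (z + 7) and set z = -7
Step 2: A = 1 / (-7 - 12)
Step 3: A = 1 / (-19)
Step 4: A = -1/19

-1/19


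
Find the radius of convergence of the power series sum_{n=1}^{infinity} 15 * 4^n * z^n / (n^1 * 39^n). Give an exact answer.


Step 1: General term a_n = 15 * 4^n / (n^1 * 39^n)
Step 2: By the root test, |a_n|^(1/n) = 15^(1/n) * 4 / (n^(1/n) * 39) -> 4/39 as n -> infinity (since 15^(1/n) -> 1 and n^(1/n) -> 1)
Step 3: R = 1/lim|a_n|^(1/n) = 39/4

39/4


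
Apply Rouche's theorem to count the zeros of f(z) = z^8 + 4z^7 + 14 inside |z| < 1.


Step 1: On |z| = 1 the three terms have sizes |z^8| = 1^8 = 1, |4z^7| = 4*1^7 = 4, |14| = 14
Step 2: The dominant term is g(z) = 14; let h(z) = z^8 + 4z^7 so f = g + h
Step 3: On |z| = 1: |g| = 14 and |h| <= 1 + 4 = 5
Step 4: Since 14 > 5, |h| < |g| on |z| = 1, so by Rouche f has the same number of zeros as g inside |z| < 1
Step 5: g(z) = 14 is a nonzero constant with no zeros inside |z| < 1. Answer = 0

0


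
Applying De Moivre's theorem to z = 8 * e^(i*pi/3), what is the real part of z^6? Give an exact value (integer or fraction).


Step 1: By De Moivre's theorem, z^6 = 8^6 * e^(i*6*pi/3) = 262144 * (cos(2*pi) + i*sin(2*pi))
Step 2: |z|^6 = 8^6 = 262144
Step 3: Reduce the angle mod 2*pi: 2*pi - 2*pi = 0
Step 4: cos(0) = 1
Step 5: Re(z^6) = 262144 * 1 = 262144

262144


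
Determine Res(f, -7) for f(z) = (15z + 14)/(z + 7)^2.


Step 1: Pole of order 2 at z = -7
Step 2: Res = lim d/dz [(z + 7)^2 * f(z)] as z -> -7
Step 3: (z + 7)^2 * f(z) = 15z + 14
Step 4: d/dz[15z + 14] = 15

15


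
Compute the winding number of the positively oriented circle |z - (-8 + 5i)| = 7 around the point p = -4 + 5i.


Step 1: Center c = (-8, 5), radius = 7
Step 2: |p - c|^2 = 4^2 + 0^2 = 16
Step 3: r^2 = 49
Step 4: |p-c| < r so winding number = 1

1


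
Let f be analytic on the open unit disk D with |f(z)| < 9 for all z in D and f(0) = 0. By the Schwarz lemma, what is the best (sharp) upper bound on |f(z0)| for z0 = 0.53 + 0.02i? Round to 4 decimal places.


Step 1: g = f/9 maps D -> D with g(0) = 0, so by the Schwarz lemma |g(z)| <= |z|, i.e. |f(z)| <= 9|z|; this is sharp (f(z) = 9z).
Step 2: |z0|^2 = 0.53^2 + 0.02^2 = 0.2813
Step 3: |z0| = sqrt(0.2813) = 0.530377
Step 4: Best bound = 9 * |z0| = 9 * 0.530377 = 4.7734

4.7734


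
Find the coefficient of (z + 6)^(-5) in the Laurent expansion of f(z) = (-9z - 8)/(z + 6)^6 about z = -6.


Step 1: Write the numerator in powers of (z + 6): -9z - 8 = -9(z + 6) + (-9*(-6) - 8) = -9(z + 6) + 46
Step 2: Divide by (z + 6)^6: f(z) = 46(z + 6)^(-6) - 9(z + 6)^(-5)
Step 3: This finite sum is the Laurent series of f about z = -6.
Step 4: Coefficient of (z + 6)^(-5) = coefficient of (z + 6) in the re-centred numerator = -9

-9


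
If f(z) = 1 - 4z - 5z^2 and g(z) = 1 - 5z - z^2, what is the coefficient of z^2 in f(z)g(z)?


Step 1: z^2 term in f*g comes from: (1)*(-z^2) + (-4z)*(-5z) + (-5z^2)*(1)
Step 2: = -1 + 20 - 5
Step 3: = 14

14


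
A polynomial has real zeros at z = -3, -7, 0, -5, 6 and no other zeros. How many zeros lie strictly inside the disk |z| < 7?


Step 1: Check each root:
  z = -3: |-3| = 3 < 7
  z = -7: |-7| = 7 >= 7
  z = 0: |0| = 0 < 7
  z = -5: |-5| = 5 < 7
  z = 6: |6| = 6 < 7
Step 2: Count = 4

4


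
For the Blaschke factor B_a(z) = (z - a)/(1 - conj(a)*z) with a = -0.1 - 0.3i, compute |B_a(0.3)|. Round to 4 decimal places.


Step 1: Numerator z0 - a = 0.3 - (-0.1 - 0.3i) = 0.4 + 0.3i
Step 2: Denominator 1 - conj(a)*z0 = 1 - (-0.1 + 0.3i)*0.3 = 1.03 - 0.09i
Step 3: |z0 - a|^2 = 0.4^2 + 0.3^2 = 0.25; |1 - conj(a)*z0|^2 = 1.03^2 + (-0.09)^2 = 1.069
Step 4: |B_a(0.3)| = sqrt(0.25 / 1.069) = sqrt(0.233863)
Step 5: = 0.4836

0.4836


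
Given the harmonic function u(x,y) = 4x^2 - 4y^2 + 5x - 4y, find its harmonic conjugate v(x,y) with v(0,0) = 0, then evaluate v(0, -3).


Step 1: v_x = -u_y = 8y + 4
Step 2: v_y = u_x = 8x + 5
Step 3: v = 8xy + 4x + 5y + C
Step 4: v(0,0) = 0 => C = 0
Step 5: v(0, -3) = -15

-15


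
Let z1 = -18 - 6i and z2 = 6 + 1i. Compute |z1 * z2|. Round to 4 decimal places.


Step 1: |z1| = sqrt((-18)^2 + (-6)^2) = sqrt(360)
Step 2: |z2| = sqrt(6^2 + 1^2) = sqrt(37)
Step 3: |z1*z2| = |z1|*|z2| = sqrt(360) * sqrt(37) = sqrt(360 * 37) = sqrt(13320)
Step 4: = 115.4123

115.4123


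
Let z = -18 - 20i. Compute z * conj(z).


Step 1: conj(z) = -18 + 20i
Step 2: z * conj(z) = (-18)^2 + (-20)^2
Step 3: = 324 + 400 = 724

724


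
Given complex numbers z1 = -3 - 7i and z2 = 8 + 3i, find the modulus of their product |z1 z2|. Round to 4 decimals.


Step 1: |z1| = sqrt((-3)^2 + (-7)^2) = sqrt(58)
Step 2: |z2| = sqrt(8^2 + 3^2) = sqrt(73)
Step 3: |z1*z2| = |z1|*|z2| = sqrt(58) * sqrt(73) = sqrt(58 * 73) = sqrt(4234)
Step 4: = 65.0692

65.0692


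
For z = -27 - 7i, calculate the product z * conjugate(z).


Step 1: conj(z) = -27 + 7i
Step 2: z * conj(z) = (-27)^2 + (-7)^2
Step 3: = 729 + 49 = 778

778


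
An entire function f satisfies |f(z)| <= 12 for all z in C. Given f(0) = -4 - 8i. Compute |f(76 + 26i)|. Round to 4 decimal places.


Step 1: By Liouville's theorem, a bounded entire function is constant.
Step 2: f(z) = f(0) = -4 - 8i for all z.
Step 3: |f(w)| = |-4 - 8i| = sqrt(16 + 64)
Step 4: = 8.9443

8.9443


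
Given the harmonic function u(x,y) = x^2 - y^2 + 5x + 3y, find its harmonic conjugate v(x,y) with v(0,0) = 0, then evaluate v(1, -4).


Step 1: v_x = -u_y = 2y - 3
Step 2: v_y = u_x = 2x + 5
Step 3: v = 2xy - 3x + 5y + C
Step 4: v(0,0) = 0 => C = 0
Step 5: v(1, -4) = -31

-31


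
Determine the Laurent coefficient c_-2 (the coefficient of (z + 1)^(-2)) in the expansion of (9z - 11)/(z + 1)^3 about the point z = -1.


Step 1: Write the numerator in powers of (z + 1): 9z - 11 = 9(z + 1) + (9*(-1) - 11) = 9(z + 1) - 20
Step 2: Divide by (z + 1)^3: f(z) = -20(z + 1)^(-3) + 9(z + 1)^(-2)
Step 3: This finite sum is the Laurent series of f about z = -1.
Step 4: Coefficient of (z + 1)^(-2) = coefficient of (z + 1) in the re-centred numerator = 9

9


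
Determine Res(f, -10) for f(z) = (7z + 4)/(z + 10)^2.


Step 1: Pole of order 2 at z = -10
Step 2: Res = lim d/dz [(z + 10)^2 * f(z)] as z -> -10
Step 3: (z + 10)^2 * f(z) = 7z + 4
Step 4: d/dz[7z + 4] = 7

7


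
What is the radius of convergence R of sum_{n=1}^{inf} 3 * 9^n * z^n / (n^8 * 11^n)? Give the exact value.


Step 1: General term a_n = 3 * 9^n / (n^8 * 11^n)
Step 2: By the root test, |a_n|^(1/n) = 3^(1/n) * 9 / (n^(8/n) * 11) -> 9/11 as n -> infinity (since 3^(1/n) -> 1 and n^(8/n) -> 1)
Step 3: R = 1/lim|a_n|^(1/n) = 11/9

11/9


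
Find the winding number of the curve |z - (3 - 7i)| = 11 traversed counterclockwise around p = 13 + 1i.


Step 1: Center c = (3, -7), radius = 11
Step 2: |p - c|^2 = 10^2 + 8^2 = 164
Step 3: r^2 = 121
Step 4: |p-c| > r so winding number = 0

0


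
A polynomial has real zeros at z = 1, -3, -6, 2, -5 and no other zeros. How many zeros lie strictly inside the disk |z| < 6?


Step 1: Check each root:
  z = 1: |1| = 1 < 6
  z = -3: |-3| = 3 < 6
  z = -6: |-6| = 6 >= 6
  z = 2: |2| = 2 < 6
  z = -5: |-5| = 5 < 6
Step 2: Count = 4

4


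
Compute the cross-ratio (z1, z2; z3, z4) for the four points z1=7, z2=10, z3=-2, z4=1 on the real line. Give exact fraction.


Step 1: (z1-z3)(z2-z4) = 9 * 9 = 81
Step 2: (z1-z4)(z2-z3) = 6 * 12 = 72
Step 3: Cross-ratio = 81/72 = 9/8

9/8


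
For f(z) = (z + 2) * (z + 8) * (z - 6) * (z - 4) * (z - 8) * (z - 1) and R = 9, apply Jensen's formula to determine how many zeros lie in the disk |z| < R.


Jensen's formula: (1/2pi)*integral log|f(Re^it)|dt = log|f(0)| + sum_{|a_k|<R} log(R/|a_k|)
Step 1: f(0) = 2 * 8 * (-6) * (-4) * (-8) * (-1) = 3072
Step 2: log|f(0)| = log|-2| + log|-8| + log|6| + log|4| + log|8| + log|1| = 8.0301
Step 3: Zeros inside |z| < 9: -2, -8, 6, 4, 8, 1
Step 4: Jensen sum = log(9/2) + log(9/8) + log(9/6) + log(9/4) + log(9/8) + log(9/1) = 5.1533
Step 5: n(R) = number of terms in the Jensen sum = count of zeros inside |z| < 9 = 6

6


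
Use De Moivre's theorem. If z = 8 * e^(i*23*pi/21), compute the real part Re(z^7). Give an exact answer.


Step 1: By De Moivre's theorem, z^7 = 8^7 * e^(i*7*23*pi/21) = 2097152 * (cos(23*pi/3) + i*sin(23*pi/3))
Step 2: |z|^7 = 8^7 = 2097152
Step 3: Reduce the angle mod 2*pi: 23*pi/3 - 6*pi = 5*pi/3
Step 4: cos(5*pi/3) = 1/2
Step 5: Re(z^7) = 2097152 * 1/2 = 1048576

1048576


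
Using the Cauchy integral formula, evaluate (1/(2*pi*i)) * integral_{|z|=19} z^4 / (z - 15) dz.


Step 1: f(z) = z^4, a = 15 is inside |z| = 19
Step 2: By Cauchy integral formula: (1/(2pi*i)) * integral = f(a)
Step 3: f(15) = 15^4 = 50625

50625


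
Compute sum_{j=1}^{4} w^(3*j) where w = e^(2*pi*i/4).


Step 1: The sum sum_{j=1}^{n} w^(k*j) equals n if n | k, else 0.
Step 2: Here n = 4, k = 3
Step 3: Does n divide k? 4 | 3 -> False
Step 4: Sum = 0

0


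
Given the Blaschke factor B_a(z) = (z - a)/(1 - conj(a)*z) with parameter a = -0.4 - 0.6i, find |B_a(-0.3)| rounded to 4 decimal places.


Step 1: Numerator z0 - a = -0.3 - (-0.4 - 0.6i) = 0.1 + 0.6i
Step 2: Denominator 1 - conj(a)*z0 = 1 - (-0.4 + 0.6i)*(-0.3) = 0.88 + 0.18i
Step 3: |z0 - a|^2 = 0.1^2 + 0.6^2 = 0.37; |1 - conj(a)*z0|^2 = 0.88^2 + 0.18^2 = 0.8068
Step 4: |B_a(-0.3)| = sqrt(0.37 / 0.8068) = sqrt(0.458602)
Step 5: = 0.6772

0.6772


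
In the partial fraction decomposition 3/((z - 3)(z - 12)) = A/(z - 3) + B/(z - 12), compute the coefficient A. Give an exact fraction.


Step 1: Multiply both sides by (z - 3) and set z = 3
Step 2: A = 3 / (3 - 12)
Step 3: A = 3 / (-9)
Step 4: A = -1/3

-1/3


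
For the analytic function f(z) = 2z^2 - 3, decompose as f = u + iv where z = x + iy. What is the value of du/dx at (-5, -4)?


Step 1: f(z) = 2(x+iy)^2 - 3
Step 2: u = 2(x^2 - y^2) - 3
Step 3: u_x = 4x + 0
Step 4: At (-5, -4): u_x = -20 + 0 = -20

-20


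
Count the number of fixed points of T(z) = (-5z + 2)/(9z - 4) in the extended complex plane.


Step 1: Fixed points satisfy T(z) = z
Step 2: 9z^2 + z - 2 = 0
Step 3: Discriminant = 1^2 - 4*9*(-2) = 73
Step 4: Number of fixed points = 2

2


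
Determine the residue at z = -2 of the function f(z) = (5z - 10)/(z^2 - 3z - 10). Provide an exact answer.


Step 1: Q(z) = z^2 - 3z - 10 = (z + 2)(z - 5)
Step 2: Q'(z) = 2z - 3
Step 3: Q'(-2) = -7, P(-2) = -20
Step 4: Res = P(-2)/Q'(-2) = -20/(-7) = 20/7

20/7


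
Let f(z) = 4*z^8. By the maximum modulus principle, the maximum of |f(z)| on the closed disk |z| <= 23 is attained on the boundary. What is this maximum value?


Step 1: On |z| = 23, |f(z)| = 4 * |z|^8 = 4 * 23^8
Step 2: By maximum modulus principle, maximum is on boundary.
Step 3: Maximum = 4 * 78310985281 = 313243941124

313243941124


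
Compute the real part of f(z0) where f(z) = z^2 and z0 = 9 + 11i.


Step 1: z0 = 9 + 11i
Step 2: z0^2 = 9^2 - 11^2 + 198i
Step 3: real part = 81 - 121 = -40

-40


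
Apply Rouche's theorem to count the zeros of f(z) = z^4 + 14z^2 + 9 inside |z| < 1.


Step 1: On |z| = 1 the three terms have sizes |z^4| = 1^4 = 1, |14z^2| = 14*1^2 = 14, |9| = 9
Step 2: The dominant term is g(z) = 14z^2; let h(z) = z^4 + 9 so f = g + h
Step 3: On |z| = 1: |g| = 14 and |h| <= 1 + 9 = 10
Step 4: Since 14 > 10, |h| < |g| on |z| = 1, so by Rouche f has the same number of zeros as g inside |z| < 1
Step 5: g(z) = 14z^2 has 2 zeros (at the origin, multiplicity 2) inside |z| < 1. Answer = 2

2


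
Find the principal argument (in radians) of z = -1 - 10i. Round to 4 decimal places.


Step 1: z = -1 - 10i
Step 2: arg(z) = atan2(-10, -1)
Step 3: arg(z) = -1.6705

-1.6705


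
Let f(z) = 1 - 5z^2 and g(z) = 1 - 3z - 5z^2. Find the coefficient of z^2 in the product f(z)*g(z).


Step 1: z^2 term in f*g comes from: (1)*(-5z^2) + (0)*(-3z) + (-5z^2)*(1)
Step 2: = -5 + 0 - 5
Step 3: = -10

-10


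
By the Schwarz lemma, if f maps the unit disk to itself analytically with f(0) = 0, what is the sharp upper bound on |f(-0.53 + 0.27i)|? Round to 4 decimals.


Step 1: Schwarz lemma: if f: D -> D is analytic with f(0) = 0, then |f(z)| <= |z| for all z in D, and this is sharp (f(z) = z).
Step 2: |z0|^2 = (-0.53)^2 + 0.27^2 = 0.3538
Step 3: |z0| = sqrt(0.3538) = 0.594811
Step 4: Best bound = |z0| = 0.5948

0.5948


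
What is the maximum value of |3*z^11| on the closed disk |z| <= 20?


Step 1: On |z| = 20, |f(z)| = 3 * |z|^11 = 3 * 20^11
Step 2: By maximum modulus principle, maximum is on boundary.
Step 3: Maximum = 3 * 204800000000000 = 614400000000000

614400000000000


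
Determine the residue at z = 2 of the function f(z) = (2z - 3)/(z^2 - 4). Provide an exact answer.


Step 1: Q(z) = z^2 - 4 = (z - 2)(z + 2)
Step 2: Q'(z) = 2z
Step 3: Q'(2) = 4, P(2) = 1
Step 4: Res = P(2)/Q'(2) = 1/4 = 1/4

1/4


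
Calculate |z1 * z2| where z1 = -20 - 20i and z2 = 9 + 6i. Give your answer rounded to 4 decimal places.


Step 1: |z1| = sqrt((-20)^2 + (-20)^2) = sqrt(800)
Step 2: |z2| = sqrt(9^2 + 6^2) = sqrt(117)
Step 3: |z1*z2| = |z1|*|z2| = sqrt(800) * sqrt(117) = sqrt(800 * 117) = sqrt(93600)
Step 4: = 305.9412

305.9412


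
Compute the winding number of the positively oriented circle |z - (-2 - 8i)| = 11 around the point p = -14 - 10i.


Step 1: Center c = (-2, -8), radius = 11
Step 2: |p - c|^2 = (-12)^2 + (-2)^2 = 148
Step 3: r^2 = 121
Step 4: |p-c| > r so winding number = 0

0


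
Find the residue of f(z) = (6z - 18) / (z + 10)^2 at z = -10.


Step 1: Pole of order 2 at z = -10
Step 2: Res = lim d/dz [(z + 10)^2 * f(z)] as z -> -10
Step 3: (z + 10)^2 * f(z) = 6z - 18
Step 4: d/dz[6z - 18] = 6

6


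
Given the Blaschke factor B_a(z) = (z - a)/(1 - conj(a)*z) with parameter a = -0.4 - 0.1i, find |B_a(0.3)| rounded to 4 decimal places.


Step 1: Numerator z0 - a = 0.3 - (-0.4 - 0.1i) = 0.7 + 0.1i
Step 2: Denominator 1 - conj(a)*z0 = 1 - (-0.4 + 0.1i)*0.3 = 1.12 - 0.03i
Step 3: |z0 - a|^2 = 0.7^2 + 0.1^2 = 0.5; |1 - conj(a)*z0|^2 = 1.12^2 + (-0.03)^2 = 1.2553
Step 4: |B_a(0.3)| = sqrt(0.5 / 1.2553) = sqrt(0.398311)
Step 5: = 0.6311

0.6311


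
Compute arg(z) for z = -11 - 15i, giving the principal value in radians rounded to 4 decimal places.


Step 1: z = -11 - 15i
Step 2: arg(z) = atan2(-15, -11)
Step 3: arg(z) = -2.2035

-2.2035


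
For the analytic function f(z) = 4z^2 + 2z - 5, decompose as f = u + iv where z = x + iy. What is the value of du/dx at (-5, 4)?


Step 1: f(z) = 4(x+iy)^2 + 2(x+iy) - 5
Step 2: u = 4(x^2 - y^2) + 2x - 5
Step 3: u_x = 8x + 2
Step 4: At (-5, 4): u_x = -40 + 2 = -38

-38


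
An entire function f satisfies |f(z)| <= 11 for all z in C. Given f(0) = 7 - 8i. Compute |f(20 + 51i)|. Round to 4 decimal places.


Step 1: By Liouville's theorem, a bounded entire function is constant.
Step 2: f(z) = f(0) = 7 - 8i for all z.
Step 3: |f(w)| = |7 - 8i| = sqrt(49 + 64)
Step 4: = 10.6301

10.6301


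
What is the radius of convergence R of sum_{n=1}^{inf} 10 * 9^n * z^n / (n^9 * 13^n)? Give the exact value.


Step 1: General term a_n = 10 * 9^n / (n^9 * 13^n)
Step 2: By the root test, |a_n|^(1/n) = 10^(1/n) * 9 / (n^(9/n) * 13) -> 9/13 as n -> infinity (since 10^(1/n) -> 1 and n^(9/n) -> 1)
Step 3: R = 1/lim|a_n|^(1/n) = 13/9

13/9


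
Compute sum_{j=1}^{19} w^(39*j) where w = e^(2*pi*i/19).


Step 1: The sum sum_{j=1}^{n} w^(k*j) equals n if n | k, else 0.
Step 2: Here n = 19, k = 39
Step 3: Does n divide k? 19 | 39 -> False
Step 4: Sum = 0

0


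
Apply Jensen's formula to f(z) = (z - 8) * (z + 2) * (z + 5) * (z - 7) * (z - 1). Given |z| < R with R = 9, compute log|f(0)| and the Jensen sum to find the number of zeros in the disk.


Jensen's formula: (1/2pi)*integral log|f(Re^it)|dt = log|f(0)| + sum_{|a_k|<R} log(R/|a_k|)
Step 1: f(0) = (-8) * 2 * 5 * (-7) * (-1) = -560
Step 2: log|f(0)| = log|8| + log|-2| + log|-5| + log|7| + log|1| = 6.3279
Step 3: Zeros inside |z| < 9: 8, -2, -5, 7, 1
Step 4: Jensen sum = log(9/8) + log(9/2) + log(9/5) + log(9/7) + log(9/1) = 4.6582
Step 5: n(R) = number of terms in the Jensen sum = count of zeros inside |z| < 9 = 5

5


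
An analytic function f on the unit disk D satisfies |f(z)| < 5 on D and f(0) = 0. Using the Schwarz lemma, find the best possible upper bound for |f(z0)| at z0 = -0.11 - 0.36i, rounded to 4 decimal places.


Step 1: g = f/5 maps D -> D with g(0) = 0, so by the Schwarz lemma |g(z)| <= |z|, i.e. |f(z)| <= 5|z|; this is sharp (f(z) = 5z).
Step 2: |z0|^2 = (-0.11)^2 + (-0.36)^2 = 0.1417
Step 3: |z0| = sqrt(0.1417) = 0.376431
Step 4: Best bound = 5 * |z0| = 5 * 0.376431 = 1.8822

1.8822


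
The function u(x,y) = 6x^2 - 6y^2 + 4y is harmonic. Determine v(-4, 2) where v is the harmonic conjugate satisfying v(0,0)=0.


Step 1: v_x = -u_y = 12y - 4
Step 2: v_y = u_x = 12x + 0
Step 3: v = 12xy - 4x + C
Step 4: v(0,0) = 0 => C = 0
Step 5: v(-4, 2) = -80

-80


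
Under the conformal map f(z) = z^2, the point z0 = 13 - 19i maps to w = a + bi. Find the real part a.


Step 1: z0 = 13 - 19i
Step 2: z0^2 = 13^2 - (-19)^2 - 494i
Step 3: real part = 169 - 361 = -192

-192


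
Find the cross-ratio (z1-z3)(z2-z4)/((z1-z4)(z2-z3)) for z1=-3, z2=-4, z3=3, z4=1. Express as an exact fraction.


Step 1: (z1-z3)(z2-z4) = (-6) * (-5) = 30
Step 2: (z1-z4)(z2-z3) = (-4) * (-7) = 28
Step 3: Cross-ratio = 30/28 = 15/14

15/14


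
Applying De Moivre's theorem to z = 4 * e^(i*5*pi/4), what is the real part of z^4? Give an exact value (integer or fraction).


Step 1: By De Moivre's theorem, z^4 = 4^4 * e^(i*4*5*pi/4) = 256 * (cos(5*pi) + i*sin(5*pi))
Step 2: |z|^4 = 4^4 = 256
Step 3: Reduce the angle mod 2*pi: 5*pi - 4*pi = pi
Step 4: cos(pi) = -1
Step 5: Re(z^4) = 256 * (-1) = -256

-256


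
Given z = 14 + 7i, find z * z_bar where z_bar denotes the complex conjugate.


Step 1: conj(z) = 14 - 7i
Step 2: z * conj(z) = 14^2 + 7^2
Step 3: = 196 + 49 = 245

245


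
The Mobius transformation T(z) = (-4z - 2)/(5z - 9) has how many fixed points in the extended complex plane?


Step 1: Fixed points satisfy T(z) = z
Step 2: 5z^2 - 5z + 2 = 0
Step 3: Discriminant = (-5)^2 - 4*5*2 = -15
Step 4: Number of fixed points = 2

2


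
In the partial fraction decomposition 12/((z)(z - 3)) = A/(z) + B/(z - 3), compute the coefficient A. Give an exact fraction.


Step 1: Multiply both sides by (z) and set z = 0
Step 2: A = 12 / (0 - 3)
Step 3: A = 12 / (-3)
Step 4: A = -4

-4


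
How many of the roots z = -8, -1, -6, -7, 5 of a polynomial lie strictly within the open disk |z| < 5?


Step 1: Check each root:
  z = -8: |-8| = 8 >= 5
  z = -1: |-1| = 1 < 5
  z = -6: |-6| = 6 >= 5
  z = -7: |-7| = 7 >= 5
  z = 5: |5| = 5 >= 5
Step 2: Count = 1

1


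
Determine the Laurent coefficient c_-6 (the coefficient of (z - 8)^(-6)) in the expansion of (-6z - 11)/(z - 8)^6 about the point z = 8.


Step 1: Write the numerator in powers of (z - 8): -6z - 11 = -6(z - 8) + (-6*8 - 11) = -6(z - 8) - 59
Step 2: Divide by (z - 8)^6: f(z) = -59(z - 8)^(-6) - 6(z - 8)^(-5)
Step 3: This finite sum is the Laurent series of f about z = 8.
Step 4: Coefficient of (z - 8)^(-6) = -6*8 - 11 = -59

-59


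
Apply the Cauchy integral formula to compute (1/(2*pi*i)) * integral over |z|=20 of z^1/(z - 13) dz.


Step 1: f(z) = z^1, a = 13 is inside |z| = 20
Step 2: By Cauchy integral formula: (1/(2pi*i)) * integral = f(a)
Step 3: f(13) = 13^1 = 13

13


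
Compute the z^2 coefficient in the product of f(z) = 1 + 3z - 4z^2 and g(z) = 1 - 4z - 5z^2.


Step 1: z^2 term in f*g comes from: (1)*(-5z^2) + (3z)*(-4z) + (-4z^2)*(1)
Step 2: = -5 - 12 - 4
Step 3: = -21

-21


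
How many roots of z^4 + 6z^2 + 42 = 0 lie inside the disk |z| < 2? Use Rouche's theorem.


Step 1: On |z| = 2 the three terms have sizes |z^4| = 2^4 = 16, |6z^2| = 6*2^2 = 24, |42| = 42
Step 2: The dominant term is g(z) = 42; let h(z) = z^4 + 6z^2 so f = g + h
Step 3: On |z| = 2: |g| = 42 and |h| <= 16 + 24 = 40
Step 4: Since 42 > 40, |h| < |g| on |z| = 2, so by Rouche f has the same number of zeros as g inside |z| < 2
Step 5: g(z) = 42 is a nonzero constant with no zeros inside |z| < 2. Answer = 0

0


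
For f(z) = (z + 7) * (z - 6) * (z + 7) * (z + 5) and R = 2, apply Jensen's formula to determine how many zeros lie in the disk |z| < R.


Jensen's formula: (1/2pi)*integral log|f(Re^it)|dt = log|f(0)| + sum_{|a_k|<R} log(R/|a_k|)
Step 1: f(0) = 7 * (-6) * 7 * 5 = -1470
Step 2: log|f(0)| = log|-7| + log|6| + log|-7| + log|-5| = 7.293
Step 3: Zeros inside |z| < 2: none
Step 4: Jensen sum = (empty sum) = 0
Step 5: n(R) = number of terms in the Jensen sum = count of zeros inside |z| < 2 = 0

0


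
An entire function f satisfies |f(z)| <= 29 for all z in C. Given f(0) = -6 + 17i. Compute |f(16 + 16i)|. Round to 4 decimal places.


Step 1: By Liouville's theorem, a bounded entire function is constant.
Step 2: f(z) = f(0) = -6 + 17i for all z.
Step 3: |f(w)| = |-6 + 17i| = sqrt(36 + 289)
Step 4: = 18.0278

18.0278


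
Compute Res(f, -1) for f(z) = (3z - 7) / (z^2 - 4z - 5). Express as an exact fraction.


Step 1: Q(z) = z^2 - 4z - 5 = (z + 1)(z - 5)
Step 2: Q'(z) = 2z - 4
Step 3: Q'(-1) = -6, P(-1) = -10
Step 4: Res = P(-1)/Q'(-1) = -10/(-6) = 5/3

5/3


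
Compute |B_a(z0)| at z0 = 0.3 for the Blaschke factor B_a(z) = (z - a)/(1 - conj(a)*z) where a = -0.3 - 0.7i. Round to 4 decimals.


Step 1: Numerator z0 - a = 0.3 - (-0.3 - 0.7i) = 0.6 + 0.7i
Step 2: Denominator 1 - conj(a)*z0 = 1 - (-0.3 + 0.7i)*0.3 = 1.09 - 0.21i
Step 3: |z0 - a|^2 = 0.6^2 + 0.7^2 = 0.85; |1 - conj(a)*z0|^2 = 1.09^2 + (-0.21)^2 = 1.2322
Step 4: |B_a(0.3)| = sqrt(0.85 / 1.2322) = sqrt(0.689823)
Step 5: = 0.8306

0.8306
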